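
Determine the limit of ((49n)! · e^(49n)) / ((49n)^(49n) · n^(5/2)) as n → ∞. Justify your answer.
lim = 0

Stirling: (49n)! ~ sqrt(2π·49n) · (49n/e)^(49n). Hence
  (49n)! · e^(49n) / (49n)^(49n) ~ sqrt(2π·49n).
Dividing by n^(5/2): sqrt(2π·49n) / n^(5/2) = sqrt(2π·49) · n^((1−5)/2), so the expression behaves like sqrt(2π·49) · n^((1−5)/2) → 0.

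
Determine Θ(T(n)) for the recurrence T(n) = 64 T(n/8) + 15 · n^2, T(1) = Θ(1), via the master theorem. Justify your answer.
T(n) = Θ(n^2 log n)

log_8 64 = 2, and f(n) = 15 · n^2 = Θ(n^(log_8 64)). This is Case 2 of the master theorem: T(n) = Θ(f(n) · log n) = Θ(n^2 log n).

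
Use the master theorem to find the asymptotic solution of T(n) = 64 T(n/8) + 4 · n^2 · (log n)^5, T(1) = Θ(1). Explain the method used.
T(n) = Θ(n^2 · (log n)^6)

Here log_8 64 = 2 and f(n) = 4 · n^2 · (log n)^5 = Θ(n^(log_8 64) · (log n)^5). This is the extended Case 2 of the master theorem (f matches the critical exponent up to log factors), giving T(n) = Θ(n^(log_8 64) · (log n)^(5+1)) = Θ(n^2 · (log n)^6).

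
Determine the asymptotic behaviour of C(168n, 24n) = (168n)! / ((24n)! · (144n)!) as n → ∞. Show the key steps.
C(168n, 24n) ~ (823543/46656)^(24n) · sqrt(7/(12π·24n))

Write N = 24n. Apply Stirling to each factorial:
  (7N)! ~ sqrt(2π·7N) · (7N/e)^(7N),
  N! ~ sqrt(2π N) · (N/e)^N,
  (6N)! ~ sqrt(2π·6N) · (6N/e)^(6N).
The exponential factors combine to (7N)^(7N) / (N^N · (6N)^(6N)) = 7^(7N)/6^(6N) = (7^7/6^6)^N = (823543/46656)^N.
The square-root prefactors combine to sqrt(2π·7N) / (sqrt(2π N)·sqrt(2π·6N)) = sqrt(7 / (2π·6·N)) = sqrt(7/(12π·24n)).
Substituting N = 24n: C(168n, 24n) ~ (823543/46656)^(24n) · sqrt(7/(12π·24n)).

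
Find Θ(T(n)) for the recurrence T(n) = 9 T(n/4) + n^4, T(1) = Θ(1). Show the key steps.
T(n) = Θ(n^4)

log_4 9 ≈ 1.585. f(n) = n^4 dominates n^(log_4 9) since 4 > 1.585, and the regularity condition a·f(n/b) = 9·(n/4)^4 = (9/256)·n^4 ≤ c·f(n) holds with c = 9/256 ≈ 0.0352 < 1. So this is Case 3: T(n) = Θ(f(n)) = Θ(n^4).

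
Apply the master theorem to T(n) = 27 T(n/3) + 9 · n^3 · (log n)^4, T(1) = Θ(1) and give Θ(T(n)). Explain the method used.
T(n) = Θ(n^3 · (log n)^5)

Here log_3 27 = 3 and f(n) = 9 · n^3 · (log n)^4 = Θ(n^(log_3 27) · (log n)^4). This is the extended Case 2 of the master theorem (f matches the critical exponent up to log factors), giving T(n) = Θ(n^(log_3 27) · (log n)^(4+1)) = Θ(n^3 · (log n)^5).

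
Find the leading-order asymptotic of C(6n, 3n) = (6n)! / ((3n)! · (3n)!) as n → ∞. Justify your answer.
C(6n, 3n) ~ (4)^(3n) · sqrt(1/(π·3n))

Write N = 3n. Apply Stirling to each factorial:
  (2N)! ~ sqrt(2π·2N) · (2N/e)^(2N),
  N! ~ sqrt(2π N) · (N/e)^N,
  (1N)! ~ sqrt(2π·1N) · (1N/e)^(1N).
The exponential factors combine to (2N)^(2N) / (N^N · (1N)^(1N)) = 2^(2N)/1^(1N) = (2^2/1^1)^N = (4)^N.
The square-root prefactors combine to sqrt(2π·2N) / (sqrt(2π N)·sqrt(2π·1N)) = sqrt(2 / (2π·1·N)) = sqrt(1/(π·3n)).
Substituting N = 3n: C(6n, 3n) ~ (4)^(3n) · sqrt(1/(π·3n)).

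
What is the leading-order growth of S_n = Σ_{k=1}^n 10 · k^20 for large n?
S_n ~ 10 · n^21 / 21

By integral comparison (Euler-Maclaurin), Σ_{k=1}^n 10 · k^20 = 10 · ∫_0^n x^20 dx + O(n^20) = 10 · n^21/21 + O(n^20). (Equivalently, Faulhaber's formula gives the same leading term.)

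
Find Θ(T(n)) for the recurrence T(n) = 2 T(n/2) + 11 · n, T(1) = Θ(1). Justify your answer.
T(n) = Θ(n log n)

log_2 2 = 1, and f(n) = 11 · n = Θ(n^(log_2 2)). This is Case 2 of the master theorem: T(n) = Θ(f(n) · log n) = Θ(n log n).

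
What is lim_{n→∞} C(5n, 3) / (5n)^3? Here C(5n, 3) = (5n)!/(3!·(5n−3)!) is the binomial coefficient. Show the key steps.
lim = 1/3! = 1/6

With N = 5n → ∞: C(N, 3) / N^3 = [N(N−1)…(N−2)] / (3! · N^3) = (1/3!) · 1 · (1 − 1/(5n)) · (1 − 2/(5n)). Each factor → 1 as N → ∞, so the limit is 1/3! = 1/6.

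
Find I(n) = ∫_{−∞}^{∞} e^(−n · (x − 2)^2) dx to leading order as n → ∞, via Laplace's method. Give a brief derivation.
I(n) = sqrt(π/n)

Here φ(x) = (x − 2)^2 has its unique minimum at x* = 2 with φ(x*) = 0 and φ''(x*) = 2. Laplace's method gives
  I(n) ~ e^(−n φ(x*)) · sqrt(2π / (n · φ''(x*))) = sqrt(2π / (2n)) = sqrt(π/n).
This is exact: substituting u = (x − 2)·sqrt(n) gives I(n) = (1/sqrt(n)) ∫_{−∞}^{∞} e^(−u^2) du = sqrt(π/n).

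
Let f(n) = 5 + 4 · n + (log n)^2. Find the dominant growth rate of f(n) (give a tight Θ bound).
f(n) ∈ Θ(n)

Compare the terms by growth order. For large n, n^a · (log n)^b dominates n^a' · (log n)^b' iff a > a', or (a = a' and b > b'). Ranking the 3 terms shows the dominant one is 4 · n. Hence f(n) ∈ Θ(n).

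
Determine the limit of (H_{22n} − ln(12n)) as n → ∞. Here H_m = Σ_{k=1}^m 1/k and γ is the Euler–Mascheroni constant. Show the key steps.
lim = ln(11/6) + γ

By Euler-Maclaurin, H_m = ln m + γ + O(1/m). So
  H_{22n} − ln(12n) = ln(22n) + γ − ln(12n) + O(1/n)
                       = ln(22/12) + γ + O(1/n).
Hence the limit is ln(22/12) + γ (= ln(11/6)).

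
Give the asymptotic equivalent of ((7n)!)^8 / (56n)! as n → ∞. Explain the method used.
((7n)!)^8/(56n)! ~ ((2π·7n)^(7/2) / sqrt(8)) · 8^(−8·7n)  →  0

Write N = 7n. Stirling: N! ~ sqrt(2π N)(N/e)^N and (8N)! ~ sqrt(2π·8N)·(8N/e)^(8N).
  (N!)^8/(8N)! ~ (2π N)^(8/2) (N/e)^(8N) / [sqrt(2π·8N) (8N/e)^(8N)]
     = (2π N)^(8/2) / sqrt(2π·8N) · (N/(8N))^(8N)
     = (2π N)^((8−1)/2) / sqrt(8) · 8^(−8N).
Since 8^8 > 1, the factor 8^(−8N) decays exponentially, so the ratio → 0. Substituting N = 7n gives the stated form.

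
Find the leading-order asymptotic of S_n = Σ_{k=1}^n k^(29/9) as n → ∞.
S_n ~ (9/38) · n^(38/9)

Integral comparison: Σ_{k=1}^n k^(29/9) = ∫_0^n x^(29/9) dx + O(n^(29/9)). The integral is n^(1 + 29/9) / (1 + 29/9) = n^((29+9)/9) / ((29+9)/9) = (9/38) · n^(38/9).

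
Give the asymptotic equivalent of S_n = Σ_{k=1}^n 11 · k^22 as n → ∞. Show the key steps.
S_n ~ 11 · n^23 / 23

By integral comparison (Euler-Maclaurin), Σ_{k=1}^n 11 · k^22 = 11 · ∫_0^n x^22 dx + O(n^22) = 11 · n^23/23 + O(n^22). (Equivalently, Faulhaber's formula gives the same leading term.)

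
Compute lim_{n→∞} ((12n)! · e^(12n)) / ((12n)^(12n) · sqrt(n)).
lim = sqrt(2π·12)

Stirling: (12n)! ~ sqrt(2π·12n) · (12n/e)^(12n). Hence
  (12n)! · e^(12n) / (12n)^(12n) ~ sqrt(2π·12n).
Dividing by sqrt(n): sqrt(2π·12n) / sqrt(n) = sqrt(2π·12) · n^((1−1)/2), so the limit is sqrt(2π·12).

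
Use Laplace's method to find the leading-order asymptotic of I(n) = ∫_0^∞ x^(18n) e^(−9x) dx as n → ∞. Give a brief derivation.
I(n) ~ (sqrt(2π·18n) / 9) · (18n/(9e))^(18n)

Write the integrand as exp(18n ln x − 9x) and set f(x) = 18n ln x − 9x. Then f'(x) = 18n/x − 9 = 0 at x* = 18n/9, and f''(x*) = −18n/x*^2 = −9^2/(18n). Laplace's method (interior maximum) gives
  I(n) ~ e^(f(x*)) · sqrt(2π / |f''(x*)|)
        = exp(18n ln(18n/9) − 18n) · sqrt(2π · 18n / 9^2)
        = (18n/9)^(18n) e^(−18n) · sqrt(2π·18n) / 9
        = (sqrt(2π·18n) / 9) · (18n/(9e))^(18n).
This matches Γ(18n+1)/9^(18n+1) with Stirling applied to Γ.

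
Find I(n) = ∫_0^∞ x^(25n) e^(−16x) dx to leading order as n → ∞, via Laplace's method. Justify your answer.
I(n) ~ (sqrt(2π·25n) / 16) · (25n/(16e))^(25n)

Write the integrand as exp(25n ln x − 16x) and set f(x) = 25n ln x − 16x. Then f'(x) = 25n/x − 16 = 0 at x* = 25n/16, and f''(x*) = −25n/x*^2 = −16^2/(25n). Laplace's method (interior maximum) gives
  I(n) ~ e^(f(x*)) · sqrt(2π / |f''(x*)|)
        = exp(25n ln(25n/16) − 25n) · sqrt(2π · 25n / 16^2)
        = (25n/16)^(25n) e^(−25n) · sqrt(2π·25n) / 16
        = (sqrt(2π·25n) / 16) · (25n/(16e))^(25n).
This matches Γ(25n+1)/16^(25n+1) with Stirling applied to Γ.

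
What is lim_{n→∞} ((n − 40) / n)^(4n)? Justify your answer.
lim = e^(−160)

Rewrite as (1 − 40/n)^(4n). By the standard limit (1 + x/n)^n → e^x, we have (1 − 40/n)^n → e^(−40), and raising to the 4th power gives e^(−160).
More precisely, ln[(1 − 40/n)^(4n)] = 4n · ln(1 − 40/n) = 4n · (-40/n + O(1/n^2)) = -160 + O(1/n) → -160.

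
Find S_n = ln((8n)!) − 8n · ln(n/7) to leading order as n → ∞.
S_n ~ 8n · (ln 56 − 1) + O(ln n)

Stirling: ln((8n)!) = 8n ln(8n) − 8n + O(ln n).
  S_n = 8n ln(8n) − 8n − 8n ln(n/7) + O(ln n)
      = 8n ln(8n) − 8n ln n + 8n ln 7 − 8n + O(ln n)
      = 8n ln 8 + 8n ln 7 − 8n + O(ln n)
      = 8n (ln 56 − 1) + O(ln n).
Numerically ln(56) − 1 ≈ 3.0254.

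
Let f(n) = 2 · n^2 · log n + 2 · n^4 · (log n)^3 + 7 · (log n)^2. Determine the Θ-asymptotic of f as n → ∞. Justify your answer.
f(n) ∈ Θ(n^4 · (log n)^3)

Compare the terms by growth order. For large n, n^a · (log n)^b dominates n^a' · (log n)^b' iff a > a', or (a = a' and b > b'). Ranking the 3 terms shows the dominant one is 2 · n^4 · (log n)^3. Hence f(n) ∈ Θ(n^4 · (log n)^3).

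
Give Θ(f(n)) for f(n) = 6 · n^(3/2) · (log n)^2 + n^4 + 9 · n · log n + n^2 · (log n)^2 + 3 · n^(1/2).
f(n) ∈ Θ(n^4)

Compare the terms by growth order. For large n, n^a · (log n)^b dominates n^a' · (log n)^b' iff a > a', or (a = a' and b > b'). Ranking the 5 terms shows the dominant one is n^4. Hence f(n) ∈ Θ(n^4).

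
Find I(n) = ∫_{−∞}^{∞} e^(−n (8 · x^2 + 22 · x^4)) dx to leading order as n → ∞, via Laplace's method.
I(n) ~ sqrt(π/(8n))

φ(x) = 8 · x^2 + 22 · x^4 has its unique global minimum at x* = 0 (since φ'(x) = 16x + 88x^3 = 0 only at x = 0 for real x with both coefficients positive, and φ → ∞ as |x| → ∞). At x* = 0, φ(0) = 0 and φ''(0) = 16. Laplace's method then gives
  I(n) ~ sqrt(2π / (n · φ''(0))) · e^(−n φ(0)) = sqrt(2π / (16n)) = sqrt(π/(8n)).
The 22 · x^4 term contributes only at subleading order (an O(1/n) relative correction).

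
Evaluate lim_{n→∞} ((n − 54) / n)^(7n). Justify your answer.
lim = e^(−378)

Rewrite as (1 − 54/n)^(7n). By the standard limit (1 + x/n)^n → e^x, we have (1 − 54/n)^n → e^(−54), and raising to the 7th power gives e^(−378).
More precisely, ln[(1 − 54/n)^(7n)] = 7n · ln(1 − 54/n) = 7n · (-54/n + O(1/n^2)) = -378 + O(1/n) → -378.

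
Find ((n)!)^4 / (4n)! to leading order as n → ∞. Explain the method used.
((n)!)^4/(4n)! ~ ((2π·n)^(3/2) / 2) · 4^(−4·n)  →  0

Write N = n. Stirling: N! ~ sqrt(2π N)(N/e)^N and (4N)! ~ sqrt(2π·4N)·(4N/e)^(4N).
  (N!)^4/(4N)! ~ (2π N)^(4/2) (N/e)^(4N) / [sqrt(2π·4N) (4N/e)^(4N)]
     = (2π N)^(4/2) / sqrt(2π·4N) · (N/(4N))^(4N)
     = (2π N)^((4−1)/2) / 2 · 4^(−4N).
Since 4^4 > 1, the factor 4^(−4N) decays exponentially, so the ratio → 0. Substituting N = n gives the stated form.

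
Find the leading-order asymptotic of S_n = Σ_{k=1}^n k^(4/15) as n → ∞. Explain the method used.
S_n ~ (15/19) · n^(19/15)

Integral comparison: Σ_{k=1}^n k^(4/15) = ∫_0^n x^(4/15) dx + O(n^(4/15)). The integral is n^(1 + 4/15) / (1 + 4/15) = n^((4+15)/15) / ((4+15)/15) = (15/19) · n^(19/15).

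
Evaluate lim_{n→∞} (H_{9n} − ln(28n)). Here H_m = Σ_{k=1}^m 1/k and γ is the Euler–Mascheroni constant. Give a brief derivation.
lim = ln(9/28) + γ

By Euler-Maclaurin, H_m = ln m + γ + O(1/m). So
  H_{9n} − ln(28n) = ln(9n) + γ − ln(28n) + O(1/n)
                       = ln(9/28) + γ + O(1/n).
Hence the limit is ln(9/28) + γ.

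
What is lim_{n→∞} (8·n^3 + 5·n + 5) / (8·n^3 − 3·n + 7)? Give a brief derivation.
lim = 8/8 = 1

For large n the leading n^3 terms dominate both numerator and denominator. Dividing top and bottom by n^3, every other term tends to 0, leaving 8/8 = 1.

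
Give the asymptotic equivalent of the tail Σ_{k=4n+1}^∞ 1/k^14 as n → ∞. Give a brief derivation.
Σ_{k>4n} 1/k^14 ~ 1/(13 · (4n)^13)

Compare to the integral: ∫_{4n}^∞ x^(−14) dx = [−x^(−13)/13]_{4n}^∞ = 1/((14−1)·(4n)^13). Euler-Maclaurin then gives
  Σ_{k>4n} 1/k^14 = ∫_{4n}^∞ dx/x^14 − 1/(2·(4n)^14) + O(1/(4n)^15).
(Equivalently this is ζ(14) − Σ_{k≤4n} 1/k^14.)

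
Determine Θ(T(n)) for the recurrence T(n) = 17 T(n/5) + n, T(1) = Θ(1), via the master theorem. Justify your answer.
T(n) = Θ(n^(log_5 17))

Master theorem: compare f(n) = n to n^(log_5 17) where log_5 17 ≈ 1.760. Since 1 < log_5 17, we have f(n) = O(n^(log_5 17 − ε)) for some ε > 0 — Case 1. Hence T(n) = Θ(n^(log_5 17)).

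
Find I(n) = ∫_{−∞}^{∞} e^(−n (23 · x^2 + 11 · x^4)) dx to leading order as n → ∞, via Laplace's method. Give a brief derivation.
I(n) ~ sqrt(π/(23n))

φ(x) = 23 · x^2 + 11 · x^4 has its unique global minimum at x* = 0 (since φ'(x) = 46x + 44x^3 = 0 only at x = 0 for real x with both coefficients positive, and φ → ∞ as |x| → ∞). At x* = 0, φ(0) = 0 and φ''(0) = 46. Laplace's method then gives
  I(n) ~ sqrt(2π / (n · φ''(0))) · e^(−n φ(0)) = sqrt(2π / (46n)) = sqrt(π/(23n)).
The 11 · x^4 term contributes only at subleading order (an O(1/n) relative correction).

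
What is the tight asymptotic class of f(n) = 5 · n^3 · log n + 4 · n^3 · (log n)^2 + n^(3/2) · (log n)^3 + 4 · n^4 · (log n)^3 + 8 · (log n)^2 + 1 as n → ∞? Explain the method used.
f(n) ∈ Θ(n^4 · (log n)^3)

Compare the terms by growth order. For large n, n^a · (log n)^b dominates n^a' · (log n)^b' iff a > a', or (a = a' and b > b'). Ranking the 6 terms shows the dominant one is 4 · n^4 · (log n)^3. Hence f(n) ∈ Θ(n^4 · (log n)^3).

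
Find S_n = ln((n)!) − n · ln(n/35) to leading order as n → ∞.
S_n ~ n · (ln 35 − 1) + O(ln n)

Stirling: ln((n)!) = n ln(n) − n + O(ln n).
  S_n = n ln(n) − n − n ln(n/35) + O(ln n)
      = n ln(n) − n ln n + n ln 35 − n + O(ln n)
      = n ln 35 − n + O(ln n)
      = n (ln 35 − 1) + O(ln n).
Numerically ln(35) − 1 ≈ 2.5553.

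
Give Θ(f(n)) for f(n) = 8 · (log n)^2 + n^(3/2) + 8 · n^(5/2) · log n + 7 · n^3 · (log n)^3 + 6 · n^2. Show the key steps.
f(n) ∈ Θ(n^3 · (log n)^3)

Compare the terms by growth order. For large n, n^a · (log n)^b dominates n^a' · (log n)^b' iff a > a', or (a = a' and b > b'). Ranking the 5 terms shows the dominant one is 7 · n^3 · (log n)^3. Hence f(n) ∈ Θ(n^3 · (log n)^3).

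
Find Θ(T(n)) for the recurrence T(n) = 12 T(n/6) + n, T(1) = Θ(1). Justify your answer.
T(n) = Θ(n^(log_6 12))

Master theorem: compare f(n) = n to n^(log_6 12) where log_6 12 ≈ 1.387. Since 1 < log_6 12, we have f(n) = O(n^(log_6 12 − ε)) for some ε > 0 — Case 1. Hence T(n) = Θ(n^(log_6 12)).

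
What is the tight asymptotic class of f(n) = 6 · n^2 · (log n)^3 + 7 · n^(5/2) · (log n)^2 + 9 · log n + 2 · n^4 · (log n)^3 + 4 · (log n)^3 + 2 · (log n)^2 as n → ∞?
f(n) ∈ Θ(n^4 · (log n)^3)

Compare the terms by growth order. For large n, n^a · (log n)^b dominates n^a' · (log n)^b' iff a > a', or (a = a' and b > b'). Ranking the 6 terms shows the dominant one is 2 · n^4 · (log n)^3. Hence f(n) ∈ Θ(n^4 · (log n)^3).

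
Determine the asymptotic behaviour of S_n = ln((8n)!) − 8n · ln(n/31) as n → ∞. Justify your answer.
S_n ~ 8n · (ln 248 − 1) + O(ln n)

Stirling: ln((8n)!) = 8n ln(8n) − 8n + O(ln n).
  S_n = 8n ln(8n) − 8n − 8n ln(n/31) + O(ln n)
      = 8n ln(8n) − 8n ln n + 8n ln 31 − 8n + O(ln n)
      = 8n ln 8 + 8n ln 31 − 8n + O(ln n)
      = 8n (ln 248 − 1) + O(ln n).
Numerically ln(248) − 1 ≈ 4.5134.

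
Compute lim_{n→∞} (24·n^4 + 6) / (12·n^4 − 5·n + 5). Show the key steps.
lim = 24/12 = 2

For large n the leading n^4 terms dominate both numerator and denominator. Dividing top and bottom by n^4, every other term tends to 0, leaving 24/12 = 2.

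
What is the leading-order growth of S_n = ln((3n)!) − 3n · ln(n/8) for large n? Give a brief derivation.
S_n ~ 3n · (ln 24 − 1) + O(ln n)

Stirling: ln((3n)!) = 3n ln(3n) − 3n + O(ln n).
  S_n = 3n ln(3n) − 3n − 3n ln(n/8) + O(ln n)
      = 3n ln(3n) − 3n ln n + 3n ln 8 − 3n + O(ln n)
      = 3n ln 3 + 3n ln 8 − 3n + O(ln n)
      = 3n (ln 24 − 1) + O(ln n).
Numerically ln(24) − 1 ≈ 2.1781.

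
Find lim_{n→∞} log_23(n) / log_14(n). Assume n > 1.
lim = ln(14) / ln(23) = log_23(14)

Change of base: log_23(n) = ln n / ln 23 and log_14(n) = ln n / ln 14. The ratio is (ln n / ln 23) · (ln 14 / ln n) = ln 14 / ln 23, a constant independent of n. So the limit is ln 14 / ln 23 = log_23(14).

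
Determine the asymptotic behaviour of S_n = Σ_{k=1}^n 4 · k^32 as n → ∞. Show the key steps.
S_n ~ 4 · n^33 / 33

By integral comparison (Euler-Maclaurin), Σ_{k=1}^n 4 · k^32 = 4 · ∫_0^n x^32 dx + O(n^32) = 4 · n^33/33 + O(n^32). (Equivalently, Faulhaber's formula gives the same leading term.)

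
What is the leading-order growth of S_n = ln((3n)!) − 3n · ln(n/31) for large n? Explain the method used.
S_n ~ 3n · (ln 93 − 1) + O(ln n)

Stirling: ln((3n)!) = 3n ln(3n) − 3n + O(ln n).
  S_n = 3n ln(3n) − 3n − 3n ln(n/31) + O(ln n)
      = 3n ln(3n) − 3n ln n + 3n ln 31 − 3n + O(ln n)
      = 3n ln 3 + 3n ln 31 − 3n + O(ln n)
      = 3n (ln 93 − 1) + O(ln n).
Numerically ln(93) − 1 ≈ 3.5326.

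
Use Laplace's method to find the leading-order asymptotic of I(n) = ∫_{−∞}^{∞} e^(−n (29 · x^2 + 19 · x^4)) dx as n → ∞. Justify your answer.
I(n) ~ sqrt(π/(29n))

φ(x) = 29 · x^2 + 19 · x^4 has its unique global minimum at x* = 0 (since φ'(x) = 58x + 76x^3 = 0 only at x = 0 for real x with both coefficients positive, and φ → ∞ as |x| → ∞). At x* = 0, φ(0) = 0 and φ''(0) = 58. Laplace's method then gives
  I(n) ~ sqrt(2π / (n · φ''(0))) · e^(−n φ(0)) = sqrt(2π / (58n)) = sqrt(π/(29n)).
The 19 · x^4 term contributes only at subleading order (an O(1/n) relative correction).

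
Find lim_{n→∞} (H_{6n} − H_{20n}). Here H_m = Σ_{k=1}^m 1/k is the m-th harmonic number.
lim = ln(6/20) = ln(3/10)

Euler-Maclaurin gives H_m = ln m + γ + 1/(2m) + O(1/m^2). The γ and O(1/m) terms cancel in the difference:
  H_{6n} − H_{20n} = ln(6n) − ln(20n) + O(1/n) = ln(6/20) + O(1/n).
Hence the limit is ln(6/20) = ln(3/10).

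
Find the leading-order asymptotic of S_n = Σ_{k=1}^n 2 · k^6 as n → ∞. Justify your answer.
S_n ~ 2 · n^7 / 7

By integral comparison (Euler-Maclaurin), Σ_{k=1}^n 2 · k^6 = 2 · ∫_0^n x^6 dx + O(n^6) = 2 · n^7/7 + O(n^6). (Equivalently, Faulhaber's formula gives the same leading term.)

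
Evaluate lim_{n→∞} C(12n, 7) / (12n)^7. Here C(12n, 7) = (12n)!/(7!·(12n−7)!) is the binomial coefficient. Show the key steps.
lim = 1/7! = 1/5040

With N = 12n → ∞: C(N, 7) / N^7 = [N(N−1)…(N−6)] / (7! · N^7) = (1/7!) · 1 · (1 − 1/(12n)) · … · (1 − 6/(12n)). Each factor → 1 as N → ∞, so the limit is 1/7! = 1/5040.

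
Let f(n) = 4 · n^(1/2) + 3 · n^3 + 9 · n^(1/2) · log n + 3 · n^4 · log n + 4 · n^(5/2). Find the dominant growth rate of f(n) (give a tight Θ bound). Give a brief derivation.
f(n) ∈ Θ(n^4 · log n)

Compare the terms by growth order. For large n, n^a · (log n)^b dominates n^a' · (log n)^b' iff a > a', or (a = a' and b > b'). Ranking the 5 terms shows the dominant one is 3 · n^4 · log n. Hence f(n) ∈ Θ(n^4 · log n).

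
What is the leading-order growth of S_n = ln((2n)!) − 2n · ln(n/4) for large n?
S_n ~ 2n · (ln 8 − 1) + O(ln n)

Stirling: ln((2n)!) = 2n ln(2n) − 2n + O(ln n).
  S_n = 2n ln(2n) − 2n − 2n ln(n/4) + O(ln n)
      = 2n ln(2n) − 2n ln n + 2n ln 4 − 2n + O(ln n)
      = 2n ln 2 + 2n ln 4 − 2n + O(ln n)
      = 2n (ln 8 − 1) + O(ln n).
Numerically ln(8) − 1 ≈ 1.0794.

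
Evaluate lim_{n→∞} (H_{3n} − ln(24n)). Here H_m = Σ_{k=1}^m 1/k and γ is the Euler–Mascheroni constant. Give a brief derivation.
lim = −ln 8 + γ

By Euler-Maclaurin, H_m = ln m + γ + O(1/m). So
  H_{3n} − ln(24n) = ln(3n) + γ − ln(24n) + O(1/n)
                       = ln(3/24) + γ + O(1/n).
Hence the limit is ln(3/24) + γ (= −ln 8).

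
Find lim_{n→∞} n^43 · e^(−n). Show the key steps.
lim = 0

Exponentials with base > 1 dominate every fixed polynomial: for any fixed c, n^c / e^n → 0 as n → ∞ (e.g. by the ratio test, or since e^n grows faster than any power of n). Hence n^43 · e^(−n) = n^43 / e^n → 0.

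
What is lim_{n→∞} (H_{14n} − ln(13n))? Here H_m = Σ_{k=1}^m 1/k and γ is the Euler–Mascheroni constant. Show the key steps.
lim = ln(14/13) + γ

By Euler-Maclaurin, H_m = ln m + γ + O(1/m). So
  H_{14n} − ln(13n) = ln(14n) + γ − ln(13n) + O(1/n)
                       = ln(14/13) + γ + O(1/n).
Hence the limit is ln(14/13) + γ.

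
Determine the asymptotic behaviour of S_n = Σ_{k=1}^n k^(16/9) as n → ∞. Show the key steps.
S_n ~ (9/25) · n^(25/9)

Integral comparison: Σ_{k=1}^n k^(16/9) = ∫_0^n x^(16/9) dx + O(n^(16/9)). The integral is n^(1 + 16/9) / (1 + 16/9) = n^((16+9)/9) / ((16+9)/9) = (9/25) · n^(25/9).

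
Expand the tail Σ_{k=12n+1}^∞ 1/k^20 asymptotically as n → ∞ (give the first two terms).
Σ_{k>12n} 1/k^20 = 1/(19 · (12n)^19) − 1/(2 · (12n)^20) + O(1/(12n)^21)

Compare to the integral: ∫_{12n}^∞ x^(−20) dx = [−x^(−19)/19]_{12n}^∞ = 1/((20−1)·(12n)^19). The Euler-Maclaurin correction adds −f(12n)/2 = −1/(2·(12n)^20). Euler-Maclaurin then gives
  Σ_{k>12n} 1/k^20 = ∫_{12n}^∞ dx/x^20 − 1/(2·(12n)^20) + O(1/(12n)^21).
(Equivalently this is ζ(20) − Σ_{k≤12n} 1/k^20.)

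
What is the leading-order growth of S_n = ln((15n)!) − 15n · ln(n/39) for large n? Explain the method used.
S_n ~ 15n · (ln 585 − 1) + O(ln n)

Stirling: ln((15n)!) = 15n ln(15n) − 15n + O(ln n).
  S_n = 15n ln(15n) − 15n − 15n ln(n/39) + O(ln n)
      = 15n ln(15n) − 15n ln n + 15n ln 39 − 15n + O(ln n)
      = 15n ln 15 + 15n ln 39 − 15n + O(ln n)
      = 15n (ln 585 − 1) + O(ln n).
Numerically ln(585) − 1 ≈ 5.3716.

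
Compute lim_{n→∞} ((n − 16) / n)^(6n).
lim = e^(−96)

Rewrite as (1 − 16/n)^(6n). By the standard limit (1 + x/n)^n → e^x, we have (1 − 16/n)^n → e^(−16), and raising to the 6th power gives e^(−96).
More precisely, ln[(1 − 16/n)^(6n)] = 6n · ln(1 − 16/n) = 6n · (-16/n + O(1/n^2)) = -96 + O(1/n) → -96.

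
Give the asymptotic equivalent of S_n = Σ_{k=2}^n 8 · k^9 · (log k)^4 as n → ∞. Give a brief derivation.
S_n ~ 4 · n^10 · (log n)^4 / 5

By integral comparison, S_n = ∫_1^n 8 · x^9 · (log x)^4 dx + O(n^9 · (log n)^4). For the integral, the leading term of ∫_1^n x^9 (log x)^4 dx is n^10/10 · (log n)^4 (by repeated integration by parts; each step lowers the log-exponent and produces a relatively O(1/log n) correction). Hence S_n ~ 4 · n^10 · (log n)^4 / 5.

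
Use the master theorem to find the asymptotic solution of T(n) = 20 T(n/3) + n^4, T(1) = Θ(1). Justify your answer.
T(n) = Θ(n^4)

log_3 20 ≈ 2.727. f(n) = n^4 dominates n^(log_3 20) since 4 > 2.727, and the regularity condition a·f(n/b) = 20·(n/3)^4 = (20/81)·n^4 ≤ c·f(n) holds with c = 20/81 ≈ 0.247 < 1. So this is Case 3: T(n) = Θ(f(n)) = Θ(n^4).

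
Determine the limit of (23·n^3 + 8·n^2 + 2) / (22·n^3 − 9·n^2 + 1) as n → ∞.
lim = 23/22

For large n the leading n^3 terms dominate both numerator and denominator. Dividing top and bottom by n^3, every other term tends to 0, leaving 23/22.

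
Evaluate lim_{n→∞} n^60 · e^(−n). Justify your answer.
lim = 0

Exponentials with base > 1 dominate every fixed polynomial: for any fixed c, n^c / e^n → 0 as n → ∞ (e.g. by the ratio test, or since e^n grows faster than any power of n). Hence n^60 · e^(−n) = n^60 / e^n → 0.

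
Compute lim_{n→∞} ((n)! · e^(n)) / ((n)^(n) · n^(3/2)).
lim = 0

Stirling: (n)! ~ sqrt(2π·n) · (n/e)^(n). Hence
  (n)! · e^(n) / (n)^(n) ~ sqrt(2π·n).
Dividing by n^(3/2): sqrt(2π·n) / n^(3/2) = sqrt(2π) · n^((1−3)/2), so the expression behaves like sqrt(2π) · n^((1−3)/2) → 0.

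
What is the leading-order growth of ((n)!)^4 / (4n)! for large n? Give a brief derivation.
((n)!)^4/(4n)! ~ ((2π·n)^(3/2) / 2) · 4^(−4·n)  →  0

Write N = n. Stirling: N! ~ sqrt(2π N)(N/e)^N and (4N)! ~ sqrt(2π·4N)·(4N/e)^(4N).
  (N!)^4/(4N)! ~ (2π N)^(4/2) (N/e)^(4N) / [sqrt(2π·4N) (4N/e)^(4N)]
     = (2π N)^(4/2) / sqrt(2π·4N) · (N/(4N))^(4N)
     = (2π N)^((4−1)/2) / 2 · 4^(−4N).
Since 4^4 > 1, the factor 4^(−4N) decays exponentially, so the ratio → 0. Substituting N = n gives the stated form.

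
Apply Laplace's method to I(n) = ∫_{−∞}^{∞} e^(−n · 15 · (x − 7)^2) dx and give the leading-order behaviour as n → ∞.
I(n) = sqrt(π/(15n))

Here φ(x) = 15 · (x − 7)^2 has its unique minimum at x* = 7 with φ(x*) = 0 and φ''(x*) = 30. Laplace's method gives
  I(n) ~ e^(−n φ(x*)) · sqrt(2π / (n · φ''(x*))) = sqrt(2π / (30n)) = sqrt(π/(15n)).
This is exact: substituting u = (x − 7)·sqrt(15n) gives I(n) = (1/sqrt(15n)) ∫_{−∞}^{∞} e^(−u^2) du = sqrt(π/(15n)).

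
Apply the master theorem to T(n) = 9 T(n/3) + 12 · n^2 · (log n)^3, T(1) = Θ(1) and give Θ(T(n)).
T(n) = Θ(n^2 · (log n)^4)

Here log_3 9 = 2 and f(n) = 12 · n^2 · (log n)^3 = Θ(n^(log_3 9) · (log n)^3). This is the extended Case 2 of the master theorem (f matches the critical exponent up to log factors), giving T(n) = Θ(n^(log_3 9) · (log n)^(3+1)) = Θ(n^2 · (log n)^4).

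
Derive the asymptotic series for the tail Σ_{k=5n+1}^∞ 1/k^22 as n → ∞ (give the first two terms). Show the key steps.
Σ_{k>5n} 1/k^22 = 1/(21 · (5n)^21) − 1/(2 · (5n)^22) + O(1/(5n)^23)

Compare to the integral: ∫_{5n}^∞ x^(−22) dx = [−x^(−21)/21]_{5n}^∞ = 1/((22−1)·(5n)^21). The Euler-Maclaurin correction adds −f(5n)/2 = −1/(2·(5n)^22). Euler-Maclaurin then gives
  Σ_{k>5n} 1/k^22 = ∫_{5n}^∞ dx/x^22 − 1/(2·(5n)^22) + O(1/(5n)^23).
(Equivalently this is ζ(22) − Σ_{k≤5n} 1/k^22.)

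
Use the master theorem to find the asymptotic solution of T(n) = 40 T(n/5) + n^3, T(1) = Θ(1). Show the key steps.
T(n) = Θ(n^3)

log_5 40 ≈ 2.292. f(n) = n^3 dominates n^(log_5 40) since 3 > 2.292, and the regularity condition a·f(n/b) = 40·(n/5)^3 = (40/125)·n^3 ≤ c·f(n) holds with c = 40/125 ≈ 0.32 < 1. So this is Case 3: T(n) = Θ(f(n)) = Θ(n^3).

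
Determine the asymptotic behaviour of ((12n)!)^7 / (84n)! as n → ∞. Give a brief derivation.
((12n)!)^7/(84n)! ~ ((2π·12n)^(6/2) / sqrt(7)) · 7^(−7·12n)  →  0

Write N = 12n. Stirling: N! ~ sqrt(2π N)(N/e)^N and (7N)! ~ sqrt(2π·7N)·(7N/e)^(7N).
  (N!)^7/(7N)! ~ (2π N)^(7/2) (N/e)^(7N) / [sqrt(2π·7N) (7N/e)^(7N)]
     = (2π N)^(7/2) / sqrt(2π·7N) · (N/(7N))^(7N)
     = (2π N)^((7−1)/2) / sqrt(7) · 7^(−7N).
Since 7^7 > 1, the factor 7^(−7N) decays exponentially, so the ratio → 0. Substituting N = 12n gives the stated form.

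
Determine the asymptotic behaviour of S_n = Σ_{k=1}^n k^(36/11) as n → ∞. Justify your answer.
S_n ~ (11/47) · n^(47/11)

Integral comparison: Σ_{k=1}^n k^(36/11) = ∫_0^n x^(36/11) dx + O(n^(36/11)). The integral is n^(1 + 36/11) / (1 + 36/11) = n^((36+11)/11) / ((36+11)/11) = (11/47) · n^(47/11).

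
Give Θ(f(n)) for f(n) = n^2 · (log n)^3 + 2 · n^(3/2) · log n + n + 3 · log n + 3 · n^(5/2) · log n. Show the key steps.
f(n) ∈ Θ(n^(5/2) · log n)

Compare the terms by growth order. For large n, n^a · (log n)^b dominates n^a' · (log n)^b' iff a > a', or (a = a' and b > b'). Ranking the 5 terms shows the dominant one is 3 · n^(5/2) · log n. Hence f(n) ∈ Θ(n^(5/2) · log n).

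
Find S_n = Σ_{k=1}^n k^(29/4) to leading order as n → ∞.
S_n ~ (4/33) · n^(33/4)

Integral comparison: Σ_{k=1}^n k^(29/4) = ∫_0^n x^(29/4) dx + O(n^(29/4)). The integral is n^(1 + 29/4) / (1 + 29/4) = n^((29+4)/4) / ((29+4)/4) = (4/33) · n^(33/4).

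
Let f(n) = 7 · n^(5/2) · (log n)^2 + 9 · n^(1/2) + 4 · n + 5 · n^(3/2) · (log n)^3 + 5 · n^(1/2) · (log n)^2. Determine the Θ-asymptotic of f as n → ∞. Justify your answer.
f(n) ∈ Θ(n^(5/2) · (log n)^2)

Compare the terms by growth order. For large n, n^a · (log n)^b dominates n^a' · (log n)^b' iff a > a', or (a = a' and b > b'). Ranking the 5 terms shows the dominant one is 7 · n^(5/2) · (log n)^2. Hence f(n) ∈ Θ(n^(5/2) · (log n)^2).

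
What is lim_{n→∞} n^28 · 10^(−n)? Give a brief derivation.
lim = 0

Exponentials with base > 1 dominate every fixed polynomial: for any fixed c, n^c / 10^n → 0 as n → ∞ (e.g. by the ratio test, or by writing 10^n = e^(n ln 10) and noting e^(n ln 10) / n^c → ∞). Hence n^28 · 10^(−n) = n^28 / 10^n → 0.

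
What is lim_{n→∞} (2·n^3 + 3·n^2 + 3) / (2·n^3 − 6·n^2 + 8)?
lim = 2/2 = 1

For large n the leading n^3 terms dominate both numerator and denominator. Dividing top and bottom by n^3, every other term tends to 0, leaving 2/2 = 1.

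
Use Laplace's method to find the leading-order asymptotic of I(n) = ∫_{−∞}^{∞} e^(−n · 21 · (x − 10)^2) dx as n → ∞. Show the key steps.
I(n) = sqrt(π/(21n))

Here φ(x) = 21 · (x − 10)^2 has its unique minimum at x* = 10 with φ(x*) = 0 and φ''(x*) = 42. Laplace's method gives
  I(n) ~ e^(−n φ(x*)) · sqrt(2π / (n · φ''(x*))) = sqrt(2π / (42n)) = sqrt(π/(21n)).
This is exact: substituting u = (x − 10)·sqrt(21n) gives I(n) = (1/sqrt(21n)) ∫_{−∞}^{∞} e^(−u^2) du = sqrt(π/(21n)).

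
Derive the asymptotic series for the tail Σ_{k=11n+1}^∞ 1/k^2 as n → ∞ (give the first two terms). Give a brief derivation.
Σ_{k>11n} 1/k^2 = 1/(1 · (11n)) − 1/(2 · (11n)^2) + O(1/(11n)^3)

Compare to the integral: ∫_{11n}^∞ x^(−2) dx = [−x^(−1)/1]_{11n}^∞ = 1/((2−1)·(11n)). The Euler-Maclaurin correction adds −f(11n)/2 = −1/(2·(11n)^2). Euler-Maclaurin then gives
  Σ_{k>11n} 1/k^2 = ∫_{11n}^∞ dx/x^2 − 1/(2·(11n)^2) + O(1/(11n)^3).
(Equivalently this is ζ(2) − Σ_{k≤11n} 1/k^2.)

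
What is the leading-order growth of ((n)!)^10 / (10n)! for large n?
((n)!)^10/(10n)! ~ ((2π·n)^(9/2) / sqrt(10)) · 10^(−10·n)  →  0

Write N = n. Stirling: N! ~ sqrt(2π N)(N/e)^N and (10N)! ~ sqrt(2π·10N)·(10N/e)^(10N).
  (N!)^10/(10N)! ~ (2π N)^(10/2) (N/e)^(10N) / [sqrt(2π·10N) (10N/e)^(10N)]
     = (2π N)^(10/2) / sqrt(2π·10N) · (N/(10N))^(10N)
     = (2π N)^((10−1)/2) / sqrt(10) · 10^(−10N).
Since 10^10 > 1, the factor 10^(−10N) decays exponentially, so the ratio → 0. Substituting N = n gives the stated form.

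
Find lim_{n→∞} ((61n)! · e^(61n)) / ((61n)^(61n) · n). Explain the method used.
lim = 0

Stirling: (61n)! ~ sqrt(2π·61n) · (61n/e)^(61n). Hence
  (61n)! · e^(61n) / (61n)^(61n) ~ sqrt(2π·61n).
Dividing by n: sqrt(2π·61n) / n = sqrt(2π·61) · n^((1−2)/2), so the expression behaves like sqrt(2π·61) · n^((1−2)/2) → 0.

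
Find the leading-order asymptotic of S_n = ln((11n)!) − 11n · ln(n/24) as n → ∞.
S_n ~ 11n · (ln 264 − 1) + O(ln n)

Stirling: ln((11n)!) = 11n ln(11n) − 11n + O(ln n).
  S_n = 11n ln(11n) − 11n − 11n ln(n/24) + O(ln n)
      = 11n ln(11n) − 11n ln n + 11n ln 24 − 11n + O(ln n)
      = 11n ln 11 + 11n ln 24 − 11n + O(ln n)
      = 11n (ln 264 − 1) + O(ln n).
Numerically ln(264) − 1 ≈ 4.5759.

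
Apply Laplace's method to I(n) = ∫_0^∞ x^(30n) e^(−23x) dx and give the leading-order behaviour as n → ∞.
I(n) ~ (sqrt(2π·30n) / 23) · (30n/(23e))^(30n)

Write the integrand as exp(30n ln x − 23x) and set f(x) = 30n ln x − 23x. Then f'(x) = 30n/x − 23 = 0 at x* = 30n/23, and f''(x*) = −30n/x*^2 = −23^2/(30n). Laplace's method (interior maximum) gives
  I(n) ~ e^(f(x*)) · sqrt(2π / |f''(x*)|)
        = exp(30n ln(30n/23) − 30n) · sqrt(2π · 30n / 23^2)
        = (30n/23)^(30n) e^(−30n) · sqrt(2π·30n) / 23
        = (sqrt(2π·30n) / 23) · (30n/(23e))^(30n).
This matches Γ(30n+1)/23^(30n+1) with Stirling applied to Γ.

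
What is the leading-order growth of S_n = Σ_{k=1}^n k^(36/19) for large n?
S_n ~ (19/55) · n^(55/19)

Integral comparison: Σ_{k=1}^n k^(36/19) = ∫_0^n x^(36/19) dx + O(n^(36/19)). The integral is n^(1 + 36/19) / (1 + 36/19) = n^((36+19)/19) / ((36+19)/19) = (19/55) · n^(55/19).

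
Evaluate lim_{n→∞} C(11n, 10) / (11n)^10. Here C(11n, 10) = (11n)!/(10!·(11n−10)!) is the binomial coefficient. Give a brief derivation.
lim = 1/10! = 1/3628800

With N = 11n → ∞: C(N, 10) / N^10 = [N(N−1)…(N−9)] / (10! · N^10) = (1/10!) · 1 · (1 − 1/(11n)) · … · (1 − 9/(11n)). Each factor → 1 as N → ∞, so the limit is 1/10! = 1/3628800.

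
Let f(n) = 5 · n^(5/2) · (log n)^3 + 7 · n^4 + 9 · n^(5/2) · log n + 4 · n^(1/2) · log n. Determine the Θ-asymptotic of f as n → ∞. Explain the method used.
f(n) ∈ Θ(n^4)

Compare the terms by growth order. For large n, n^a · (log n)^b dominates n^a' · (log n)^b' iff a > a', or (a = a' and b > b'). Ranking the 4 terms shows the dominant one is 7 · n^4. Hence f(n) ∈ Θ(n^4).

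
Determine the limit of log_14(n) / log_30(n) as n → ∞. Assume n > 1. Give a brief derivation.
lim = ln(30) / ln(14) = log_14(30)

Change of base: log_14(n) = ln n / ln 14 and log_30(n) = ln n / ln 30. The ratio is (ln n / ln 14) · (ln 30 / ln n) = ln 30 / ln 14, a constant independent of n. So the limit is ln 30 / ln 14 = log_14(30).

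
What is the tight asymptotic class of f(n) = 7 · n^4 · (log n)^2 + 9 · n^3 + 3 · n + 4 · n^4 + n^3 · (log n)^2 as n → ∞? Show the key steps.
f(n) ∈ Θ(n^4 · (log n)^2)

Compare the terms by growth order. For large n, n^a · (log n)^b dominates n^a' · (log n)^b' iff a > a', or (a = a' and b > b'). Ranking the 5 terms shows the dominant one is 7 · n^4 · (log n)^2. Hence f(n) ∈ Θ(n^4 · (log n)^2).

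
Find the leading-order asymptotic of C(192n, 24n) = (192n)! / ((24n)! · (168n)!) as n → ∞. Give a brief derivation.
C(192n, 24n) ~ (16777216/823543)^(24n) · sqrt(4/(7π·24n))

Write N = 24n. Apply Stirling to each factorial:
  (8N)! ~ sqrt(2π·8N) · (8N/e)^(8N),
  N! ~ sqrt(2π N) · (N/e)^N,
  (7N)! ~ sqrt(2π·7N) · (7N/e)^(7N).
The exponential factors combine to (8N)^(8N) / (N^N · (7N)^(7N)) = 8^(8N)/7^(7N) = (8^8/7^7)^N = (16777216/823543)^N.
The square-root prefactors combine to sqrt(2π·8N) / (sqrt(2π N)·sqrt(2π·7N)) = sqrt(8 / (2π·7·N)) = sqrt(4/(7π·24n)).
Substituting N = 24n: C(192n, 24n) ~ (16777216/823543)^(24n) · sqrt(4/(7π·24n)).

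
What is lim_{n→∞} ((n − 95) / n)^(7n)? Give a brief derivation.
lim = e^(−665)

Rewrite as (1 − 95/n)^(7n). By the standard limit (1 + x/n)^n → e^x, we have (1 − 95/n)^n → e^(−95), and raising to the 7th power gives e^(−665).
More precisely, ln[(1 − 95/n)^(7n)] = 7n · ln(1 − 95/n) = 7n · (-95/n + O(1/n^2)) = -665 + O(1/n) → -665.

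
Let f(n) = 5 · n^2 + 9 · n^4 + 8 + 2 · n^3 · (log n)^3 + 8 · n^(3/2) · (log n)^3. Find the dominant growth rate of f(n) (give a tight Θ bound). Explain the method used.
f(n) ∈ Θ(n^4)

Compare the terms by growth order. For large n, n^a · (log n)^b dominates n^a' · (log n)^b' iff a > a', or (a = a' and b > b'). Ranking the 5 terms shows the dominant one is 9 · n^4. Hence f(n) ∈ Θ(n^4).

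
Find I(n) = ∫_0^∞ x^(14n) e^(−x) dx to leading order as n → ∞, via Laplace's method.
I(n) ~ sqrt(2π·14n) · (14n/e)^(14n)

Write the integrand as exp(14n ln x − x) and set f(x) = 14n ln x − x. Then f'(x) = 14n/x − 1 = 0 at x* = 14n, and f''(x*) = −14n/x*^2 = −1/(14n). Laplace's method (interior maximum) gives
  I(n) ~ e^(f(x*)) · sqrt(2π / |f''(x*)|)
        = exp(14n ln(14n) − 14n) · sqrt(2π · 14n)
        = (14n)^(14n) e^(−14n) · sqrt(2π·14n)
        = sqrt(2π·14n) · (14n/e)^(14n).
This matches Γ(14n+1) with Stirling applied to Γ.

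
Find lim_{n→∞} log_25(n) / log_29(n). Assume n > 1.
lim = ln(29) / ln(25) = log_25(29)

Change of base: log_25(n) = ln n / ln 25 and log_29(n) = ln n / ln 29. The ratio is (ln n / ln 25) · (ln 29 / ln n) = ln 29 / ln 25, a constant independent of n. So the limit is ln 29 / ln 25 = log_25(29).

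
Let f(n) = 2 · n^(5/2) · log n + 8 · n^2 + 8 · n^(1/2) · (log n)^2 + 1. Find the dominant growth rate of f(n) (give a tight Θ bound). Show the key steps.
f(n) ∈ Θ(n^(5/2) · log n)

Compare the terms by growth order. For large n, n^a · (log n)^b dominates n^a' · (log n)^b' iff a > a', or (a = a' and b > b'). Ranking the 4 terms shows the dominant one is 2 · n^(5/2) · log n. Hence f(n) ∈ Θ(n^(5/2) · log n).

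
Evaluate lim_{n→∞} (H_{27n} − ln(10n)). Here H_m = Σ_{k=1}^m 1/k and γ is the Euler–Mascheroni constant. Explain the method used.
lim = ln(27/10) + γ

By Euler-Maclaurin, H_m = ln m + γ + O(1/m). So
  H_{27n} − ln(10n) = ln(27n) + γ − ln(10n) + O(1/n)
                       = ln(27/10) + γ + O(1/n).
Hence the limit is ln(27/10) + γ.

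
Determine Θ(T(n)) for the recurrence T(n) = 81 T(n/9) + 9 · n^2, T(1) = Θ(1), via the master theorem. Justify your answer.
T(n) = Θ(n^2 log n)

log_9 81 = 2, and f(n) = 9 · n^2 = Θ(n^(log_9 81)). This is Case 2 of the master theorem: T(n) = Θ(f(n) · log n) = Θ(n^2 log n).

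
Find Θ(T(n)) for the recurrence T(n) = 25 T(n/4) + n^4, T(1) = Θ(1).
T(n) = Θ(n^4)

log_4 25 ≈ 2.322. f(n) = n^4 dominates n^(log_4 25) since 4 > 2.322, and the regularity condition a·f(n/b) = 25·(n/4)^4 = (25/256)·n^4 ≤ c·f(n) holds with c = 25/256 ≈ 0.0977 < 1. So this is Case 3: T(n) = Θ(f(n)) = Θ(n^4).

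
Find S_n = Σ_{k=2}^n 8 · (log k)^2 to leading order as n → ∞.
S_n ~ 8 · n · (log n)^2

By integral comparison, S_n = ∫_1^n 8 · (log x)^2 dx + O((log n)^2). For the integral, the leading term of ∫_1^n (log x)^2 dx is n · (log n)^2 (by repeated integration by parts; each step lowers the log-exponent and produces a relatively O(1/log n) correction). Hence S_n ~ 8 · n · (log n)^2.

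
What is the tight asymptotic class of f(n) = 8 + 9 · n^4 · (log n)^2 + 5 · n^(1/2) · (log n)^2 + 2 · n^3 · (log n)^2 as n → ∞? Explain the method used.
f(n) ∈ Θ(n^4 · (log n)^2)

Compare the terms by growth order. For large n, n^a · (log n)^b dominates n^a' · (log n)^b' iff a > a', or (a = a' and b > b'). Ranking the 4 terms shows the dominant one is 9 · n^4 · (log n)^2. Hence f(n) ∈ Θ(n^4 · (log n)^2).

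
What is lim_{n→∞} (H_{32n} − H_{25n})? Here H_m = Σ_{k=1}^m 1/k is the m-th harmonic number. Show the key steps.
lim = ln(32/25)

Euler-Maclaurin gives H_m = ln m + γ + 1/(2m) + O(1/m^2). The γ and O(1/m) terms cancel in the difference:
  H_{32n} − H_{25n} = ln(32n) − ln(25n) + O(1/n) = ln(32/25) + O(1/n).
Hence the limit is ln(32/25).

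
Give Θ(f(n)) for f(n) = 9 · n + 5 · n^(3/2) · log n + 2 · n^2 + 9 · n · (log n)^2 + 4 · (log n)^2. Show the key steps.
f(n) ∈ Θ(n^2)

Compare the terms by growth order. For large n, n^a · (log n)^b dominates n^a' · (log n)^b' iff a > a', or (a = a' and b > b'). Ranking the 5 terms shows the dominant one is 2 · n^2. Hence f(n) ∈ Θ(n^2).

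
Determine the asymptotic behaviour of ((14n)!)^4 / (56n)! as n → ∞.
((14n)!)^4/(56n)! ~ ((2π·14n)^(3/2) / 2) · 4^(−4·14n)  →  0

Write N = 14n. Stirling: N! ~ sqrt(2π N)(N/e)^N and (4N)! ~ sqrt(2π·4N)·(4N/e)^(4N).
  (N!)^4/(4N)! ~ (2π N)^(4/2) (N/e)^(4N) / [sqrt(2π·4N) (4N/e)^(4N)]
     = (2π N)^(4/2) / sqrt(2π·4N) · (N/(4N))^(4N)
     = (2π N)^((4−1)/2) / 2 · 4^(−4N).
Since 4^4 > 1, the factor 4^(−4N) decays exponentially, so the ratio → 0. Substituting N = 14n gives the stated form.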